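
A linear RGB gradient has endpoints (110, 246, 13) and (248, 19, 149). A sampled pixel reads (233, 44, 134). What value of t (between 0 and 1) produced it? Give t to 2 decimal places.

0.89

Invert the lerp on the G channel (largest span, 227): t = (44 − 246) / (19 − 246) = -202/-227 = 0.88987.
Check on R: (233 − 110)/(248 − 110) = 0.8913 ✓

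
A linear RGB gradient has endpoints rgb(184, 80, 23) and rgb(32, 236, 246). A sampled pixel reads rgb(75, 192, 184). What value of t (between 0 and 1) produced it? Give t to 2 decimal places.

Invert the lerp on the B channel (largest span, 223): t = (184 − 23) / (246 − 23) = 161/223 = 0.72197.
Check on R: (75 − 184)/(32 − 184) = 0.7171 ✓

0.72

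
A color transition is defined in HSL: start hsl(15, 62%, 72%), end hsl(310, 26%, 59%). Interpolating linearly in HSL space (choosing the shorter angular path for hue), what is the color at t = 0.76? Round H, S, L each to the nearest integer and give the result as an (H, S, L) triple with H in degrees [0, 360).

(326, 35, 62)

Hue: 310 − 15 = 295°, but |295| > 180 so the shorter arc goes the other way: Δh = 295 − 360 = -65°.
H = 15 + 0.76 × (-65) = -34.4 → -34 → -34 mod 360 = 326°
S = 62 + 0.76 × (26 − 62) = 34.64 → 35%
L = 72 + 0.76 × (59 − 72) = 62.12 → 62%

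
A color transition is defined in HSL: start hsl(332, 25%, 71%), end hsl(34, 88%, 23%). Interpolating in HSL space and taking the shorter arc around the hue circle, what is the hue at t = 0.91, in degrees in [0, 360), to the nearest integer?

28

Hue: 34 − 332 = -298°, but |-298| > 180 so the shorter arc goes the other way: Δh = -298 + 360 = 62°.
H = 332 + 0.91 × (62) = 388.42 → 388 → 388 mod 360 = 28°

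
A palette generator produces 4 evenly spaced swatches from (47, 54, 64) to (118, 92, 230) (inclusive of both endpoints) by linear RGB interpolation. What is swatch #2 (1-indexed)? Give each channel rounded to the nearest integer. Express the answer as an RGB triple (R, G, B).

(71, 67, 119)

With 4 swatches and endpoints inclusive, swatch 2 sits at t = (2 − 1)/(4 − 1) = 1/3 ≈ 0.3333.
R = 47 + 0.3333 × (118 − 47) = 70.664 → 71
G = 54 + 0.3333 × (92 − 54) = 66.665 → 67
B = 64 + 0.3333 × (230 − 64) = 119.328 → 119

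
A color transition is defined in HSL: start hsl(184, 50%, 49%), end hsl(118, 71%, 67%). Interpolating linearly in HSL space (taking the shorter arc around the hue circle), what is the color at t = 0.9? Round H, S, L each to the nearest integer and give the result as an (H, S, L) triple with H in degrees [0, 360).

(125, 69, 65)

Hue arc: Δh = 118 − 184 = -66° (|Δh| ≤ 180, already the shorter path).
H = 184 + 0.9 × (-66) = 124.6 → 125°
S = 50 + 0.9 × (71 − 50) = 68.9 → 69%
L = 49 + 0.9 × (67 − 49) = 65.2 → 65%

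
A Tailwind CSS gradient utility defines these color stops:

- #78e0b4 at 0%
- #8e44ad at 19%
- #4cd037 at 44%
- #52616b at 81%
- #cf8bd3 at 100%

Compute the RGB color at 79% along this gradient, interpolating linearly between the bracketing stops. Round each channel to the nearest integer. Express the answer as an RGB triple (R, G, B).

79% lies between the 44% and 81% stops, so the local fraction is t = (79 − 44)/(81 − 44) = 35/37 ≈ 0.9459.
#4cd037 → (76, 208, 55); #52616b → (82, 97, 107).
R = 76 + 0.9459 × (82 − 76) = 81.675 → 82
G = 208 + 0.9459 × (97 − 208) = 103.005 → 103
B = 55 + 0.9459 × (107 − 55) = 104.187 → 104

(82, 103, 104)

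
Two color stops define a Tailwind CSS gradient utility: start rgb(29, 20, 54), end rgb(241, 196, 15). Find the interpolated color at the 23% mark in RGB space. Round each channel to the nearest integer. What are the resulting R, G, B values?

23% corresponds to t = 0.23.
R = 29 + 0.23 × (241 − 29) = 29 + 0.23 × 212 = 77.76 → 78
G = 20 + 0.23 × (196 − 20) = 20 + 0.23 × 176 = 60.48 → 60
B = 54 + 0.23 × (15 − 54) = 54 + 0.23 × -39 = 45.03 → 45

(78, 60, 45)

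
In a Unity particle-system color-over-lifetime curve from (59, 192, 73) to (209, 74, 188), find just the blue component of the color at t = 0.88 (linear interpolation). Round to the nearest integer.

B = 73 + 0.88 × (188 − 73) = 174.2 → 174

174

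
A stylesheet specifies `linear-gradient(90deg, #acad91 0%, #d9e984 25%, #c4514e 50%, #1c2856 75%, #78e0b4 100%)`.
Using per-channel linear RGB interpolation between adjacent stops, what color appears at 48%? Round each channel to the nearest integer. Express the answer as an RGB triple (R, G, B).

48% lies between the 25% and 50% stops, so the local fraction is t = (48 − 25)/(50 − 25) = 23/25 ≈ 0.92.
#d9e984 → (217, 233, 132); #c4514e → (196, 81, 78).
R = 217 + 0.92 × (196 − 217) = 197.68 → 198
G = 233 + 0.92 × (81 − 233) = 93.16 → 93
B = 132 + 0.92 × (78 − 132) = 82.32 → 82

(198, 93, 82)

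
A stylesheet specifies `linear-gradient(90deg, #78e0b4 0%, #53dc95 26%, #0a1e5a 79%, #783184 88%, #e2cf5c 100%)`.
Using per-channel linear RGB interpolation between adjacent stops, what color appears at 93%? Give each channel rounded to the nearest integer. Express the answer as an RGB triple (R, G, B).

93% lies between the 88% and 100% stops, so the local fraction is t = (93 − 88)/(100 − 88) = 5/12 ≈ 0.4167.
#783184 → (120, 49, 132); #e2cf5c → (226, 207, 92).
R = 120 + 0.4167 × (226 − 120) = 164.17 → 164
G = 49 + 0.4167 × (207 − 49) = 114.839 → 115
B = 132 + 0.4167 × (92 − 132) = 115.332 → 115

(164, 115, 115)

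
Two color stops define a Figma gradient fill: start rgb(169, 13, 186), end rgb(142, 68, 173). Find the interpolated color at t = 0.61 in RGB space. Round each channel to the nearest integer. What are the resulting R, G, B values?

R = 169 + 0.61 × (142 − 169) = 169 + 0.61 × -27 = 152.53 → 153
G = 13 + 0.61 × (68 − 13) = 13 + 0.61 × 55 = 46.55 → 47
B = 186 + 0.61 × (173 − 186) = 186 + 0.61 × -13 = 178.07 → 178

(153, 47, 178)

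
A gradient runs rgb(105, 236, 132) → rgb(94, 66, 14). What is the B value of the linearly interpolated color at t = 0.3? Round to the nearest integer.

97

B = 132 + 0.3 × (14 − 132) = 96.6 → 97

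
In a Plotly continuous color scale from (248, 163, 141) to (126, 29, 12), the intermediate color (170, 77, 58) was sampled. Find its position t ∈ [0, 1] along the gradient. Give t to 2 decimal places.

0.64

Invert the lerp on the G channel (largest span, 134): t = (77 − 163) / (29 − 163) = -86/-134 = 0.64179.
Check on R: (170 − 248)/(126 − 248) = 0.6393 ✓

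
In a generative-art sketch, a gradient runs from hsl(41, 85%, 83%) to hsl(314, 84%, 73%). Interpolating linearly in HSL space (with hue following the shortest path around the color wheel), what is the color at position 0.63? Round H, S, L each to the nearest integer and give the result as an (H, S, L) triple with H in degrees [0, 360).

Hue: 314 − 41 = 273°, but |273| > 180 so the shorter arc goes the other way: Δh = 273 − 360 = -87°.
H = 41 + 0.63 × (-87) = -13.81 → -14 → -14 mod 360 = 346°
S = 85 + 0.63 × (84 − 85) = 84.37 → 84%
L = 83 + 0.63 × (73 − 83) = 76.7 → 77%

(346, 84, 77)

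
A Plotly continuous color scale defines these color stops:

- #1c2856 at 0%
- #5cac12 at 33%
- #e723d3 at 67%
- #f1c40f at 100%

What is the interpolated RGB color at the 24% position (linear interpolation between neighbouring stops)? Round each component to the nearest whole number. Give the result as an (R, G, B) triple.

24% lies between the 0% and 33% stops, so the local fraction is t = (24 − 0)/(33 − 0) = 24/33 ≈ 0.7273.
#1c2856 → (28, 40, 86); #5cac12 → (92, 172, 18).
R = 28 + 0.7273 × (92 − 28) = 74.547 → 75
G = 40 + 0.7273 × (172 − 40) = 136.004 → 136
B = 86 + 0.7273 × (18 − 86) = 36.544 → 37

(75, 136, 37)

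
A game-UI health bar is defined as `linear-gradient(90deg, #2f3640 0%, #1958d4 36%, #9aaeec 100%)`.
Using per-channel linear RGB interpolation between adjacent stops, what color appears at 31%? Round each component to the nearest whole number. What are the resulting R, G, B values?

31% lies between the 0% and 36% stops, so the local fraction is t = (31 − 0)/(36 − 0) = 31/36 ≈ 0.8611.
#2f3640 → (47, 54, 64); #1958d4 → (25, 88, 212).
R = 47 + 0.8611 × (25 − 47) = 28.056 → 28
G = 54 + 0.8611 × (88 − 54) = 83.277 → 83
B = 64 + 0.8611 × (212 − 64) = 191.443 → 191

(28, 83, 191)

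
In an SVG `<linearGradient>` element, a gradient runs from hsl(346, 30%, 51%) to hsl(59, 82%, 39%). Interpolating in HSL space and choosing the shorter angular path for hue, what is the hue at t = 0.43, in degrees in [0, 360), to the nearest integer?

17

Hue: 59 − 346 = -287°, but |-287| > 180 so the shorter arc goes the other way: Δh = -287 + 360 = 73°.
H = 346 + 0.43 × (73) = 377.39 → 377 → 377 mod 360 = 17°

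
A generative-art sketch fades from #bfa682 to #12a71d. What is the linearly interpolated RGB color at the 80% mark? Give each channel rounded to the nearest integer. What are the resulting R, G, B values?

#bfa682 → (191, 166, 130); #12a71d → (18, 167, 29).
80% corresponds to t = 0.8.
R = 191 + 0.8 × (18 − 191) = 191 + 0.8 × -173 = 52.6 → 53
G = 166 + 0.8 × (167 − 166) = 166 + 0.8 × 1 = 166.8 → 167
B = 130 + 0.8 × (29 − 130) = 130 + 0.8 × -101 = 49.2 → 49

(53, 167, 49)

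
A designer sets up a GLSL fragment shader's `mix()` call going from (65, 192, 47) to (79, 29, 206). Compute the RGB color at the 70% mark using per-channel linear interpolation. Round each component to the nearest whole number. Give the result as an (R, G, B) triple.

70% corresponds to t = 0.7.
R = 65 + 0.7 × (79 − 65) = 65 + 0.7 × 14 = 74.8 → 75
G = 192 + 0.7 × (29 − 192) = 192 + 0.7 × -163 = 77.9 → 78
B = 47 + 0.7 × (206 − 47) = 47 + 0.7 × 159 = 158.3 → 158

(75, 78, 158)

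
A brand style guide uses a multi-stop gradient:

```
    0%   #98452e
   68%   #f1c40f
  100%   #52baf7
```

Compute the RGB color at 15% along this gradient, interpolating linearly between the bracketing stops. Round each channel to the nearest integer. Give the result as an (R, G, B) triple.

(172, 97, 39)

15% lies between the 0% and 68% stops, so the local fraction is t = (15 − 0)/(68 − 0) = 15/68 ≈ 0.2206.
#98452e → (152, 69, 46); #f1c40f → (241, 196, 15).
R = 152 + 0.2206 × (241 − 152) = 171.633 → 172
G = 69 + 0.2206 × (196 − 69) = 97.016 → 97
B = 46 + 0.2206 × (15 − 46) = 39.161 → 39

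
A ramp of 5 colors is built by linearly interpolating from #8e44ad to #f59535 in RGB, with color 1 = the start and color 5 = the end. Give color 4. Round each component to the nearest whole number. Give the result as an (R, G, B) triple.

(219, 129, 83)

With 5 swatches and endpoints inclusive, swatch 4 sits at t = (4 − 1)/(5 − 1) = 3/4 ≈ 0.75.
#8e44ad → (142, 68, 173); #f59535 → (245, 149, 53).
R = 142 + 0.75 × (245 − 142) = 219.25 → 219
G = 68 + 0.75 × (149 − 68) = 128.75 → 129
B = 173 + 0.75 × (53 − 173) = 83 → 83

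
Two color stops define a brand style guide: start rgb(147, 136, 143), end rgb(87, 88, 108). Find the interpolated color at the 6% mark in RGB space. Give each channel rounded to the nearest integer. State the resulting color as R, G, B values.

6% corresponds to t = 0.06.
R = 147 + 0.06 × (87 − 147) = 147 + 0.06 × -60 = 143.4 → 143
G = 136 + 0.06 × (88 − 136) = 136 + 0.06 × -48 = 133.12 → 133
B = 143 + 0.06 × (108 − 143) = 143 + 0.06 × -35 = 140.9 → 141
So the blended color is (143, 133, 141), about #8f858d.

(143, 133, 141)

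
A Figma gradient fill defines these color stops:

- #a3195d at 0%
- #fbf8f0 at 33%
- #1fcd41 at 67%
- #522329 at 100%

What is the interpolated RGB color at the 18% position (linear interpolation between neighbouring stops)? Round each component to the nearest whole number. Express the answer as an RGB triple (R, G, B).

18% lies between the 0% and 33% stops, so the local fraction is t = (18 − 0)/(33 − 0) = 18/33 ≈ 0.5455.
#a3195d → (163, 25, 93); #fbf8f0 → (251, 248, 240).
R = 163 + 0.5455 × (251 − 163) = 211.004 → 211
G = 25 + 0.5455 × (248 − 25) = 146.647 → 147
B = 93 + 0.5455 × (240 − 93) = 173.189 → 173

(211, 147, 173)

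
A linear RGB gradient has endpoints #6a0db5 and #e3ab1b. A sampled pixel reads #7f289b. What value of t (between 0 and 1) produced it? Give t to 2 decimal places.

0.17

Invert the lerp on the G channel (largest span, 158): t = (40 − 13) / (171 − 13) = 27/158 = 0.17089.
Check on R: (127 − 106)/(227 − 106) = 0.1736 ✓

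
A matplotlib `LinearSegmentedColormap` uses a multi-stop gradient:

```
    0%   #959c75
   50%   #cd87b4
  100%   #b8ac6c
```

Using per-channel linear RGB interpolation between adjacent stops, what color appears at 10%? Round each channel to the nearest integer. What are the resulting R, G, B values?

10% lies between the 0% and 50% stops, so the local fraction is t = (10 − 0)/(50 − 0) = 10/50 ≈ 0.2.
#959c75 → (149, 156, 117); #cd87b4 → (205, 135, 180).
R = 149 + 0.2 × (205 − 149) = 160.2 → 160
G = 156 + 0.2 × (135 − 156) = 151.8 → 152
B = 117 + 0.2 × (180 − 117) = 129.6 → 130

(160, 152, 130)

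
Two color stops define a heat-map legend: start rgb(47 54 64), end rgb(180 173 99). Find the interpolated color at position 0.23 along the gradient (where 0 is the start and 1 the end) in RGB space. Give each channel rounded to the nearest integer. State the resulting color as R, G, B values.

(78, 81, 72)

R = 47 + 0.23 × (180 − 47) = 47 + 0.23 × 133 = 77.59 → 78
G = 54 + 0.23 × (173 − 54) = 54 + 0.23 × 119 = 81.37 → 81
B = 64 + 0.23 × (99 − 64) = 64 + 0.23 × 35 = 72.05 → 72
So the blended color is (78, 81, 72), about #4e5148.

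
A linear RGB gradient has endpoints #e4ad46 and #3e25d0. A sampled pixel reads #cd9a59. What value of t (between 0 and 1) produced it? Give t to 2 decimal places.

0.14

Invert the lerp on the R channel (largest span, 166): t = (205 − 228) / (62 − 228) = -23/-166 = 0.13855.
Check on G: (154 − 173)/(37 − 173) = 0.1397 ✓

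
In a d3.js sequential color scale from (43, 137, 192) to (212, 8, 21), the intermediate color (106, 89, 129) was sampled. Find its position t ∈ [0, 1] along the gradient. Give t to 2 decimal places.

Invert the lerp on the B channel (largest span, 171): t = (129 − 192) / (21 − 192) = -63/-171 = 0.36842.
Check on R: (106 − 43)/(212 − 43) = 0.3728 ✓

0.37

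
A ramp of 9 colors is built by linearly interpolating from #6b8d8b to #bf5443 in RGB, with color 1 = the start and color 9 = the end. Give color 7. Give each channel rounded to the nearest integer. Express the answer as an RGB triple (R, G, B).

(170, 98, 85)

With 9 swatches and endpoints inclusive, swatch 7 sits at t = (7 − 1)/(9 − 1) = 6/8 ≈ 0.75.
#6b8d8b → (107, 141, 139); #bf5443 → (191, 84, 67).
R = 107 + 0.75 × (191 − 107) = 170 → 170
G = 141 + 0.75 × (84 − 141) = 98.25 → 98
B = 139 + 0.75 × (67 − 139) = 85 → 85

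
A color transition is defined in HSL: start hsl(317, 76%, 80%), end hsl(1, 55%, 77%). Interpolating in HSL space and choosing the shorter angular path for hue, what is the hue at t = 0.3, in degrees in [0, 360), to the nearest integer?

330

Hue: 1 − 317 = -316°, but |-316| > 180 so the shorter arc goes the other way: Δh = -316 + 360 = 44°.
H = 317 + 0.3 × (44) = 330.2 → 330°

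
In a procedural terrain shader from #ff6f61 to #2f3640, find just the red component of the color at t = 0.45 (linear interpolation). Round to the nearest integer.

161

R₁ = 255 (from #ff6f61), R₂ = 47 (from #2f3640).
R = 255 + 0.45 × (47 − 255) = 161.4 → 161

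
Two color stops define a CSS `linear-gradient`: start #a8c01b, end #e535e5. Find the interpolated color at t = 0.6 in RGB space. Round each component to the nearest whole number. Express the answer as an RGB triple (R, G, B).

(205, 109, 148)

#a8c01b → (168, 192, 27); #e535e5 → (229, 53, 229).
R = 168 + 0.6 × (229 − 168) = 168 + 0.6 × 61 = 204.6 → 205
G = 192 + 0.6 × (53 − 192) = 192 + 0.6 × -139 = 108.6 → 109
B = 27 + 0.6 × (229 − 27) = 27 + 0.6 × 202 = 148.2 → 148
So the blended color is (205, 109, 148), about #cd6d94.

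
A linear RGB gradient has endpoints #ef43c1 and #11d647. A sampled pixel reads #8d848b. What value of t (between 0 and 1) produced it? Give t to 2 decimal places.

Invert the lerp on the R channel (largest span, 222): t = (141 − 239) / (17 − 239) = -98/-222 = 0.44144.
Check on G: (132 − 67)/(214 − 67) = 0.4422 ✓

0.44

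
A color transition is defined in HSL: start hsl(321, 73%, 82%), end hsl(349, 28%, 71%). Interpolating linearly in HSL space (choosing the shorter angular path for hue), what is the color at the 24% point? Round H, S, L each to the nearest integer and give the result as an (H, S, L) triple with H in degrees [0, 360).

(328, 62, 79)

Hue arc: Δh = 349 − 321 = 28° (|Δh| ≤ 180, already the shorter path).
H = 321 + 0.24 × (28) = 327.72 → 328°
S = 73 + 0.24 × (28 − 73) = 62.2 → 62%
L = 82 + 0.24 × (71 − 82) = 79.36 → 79%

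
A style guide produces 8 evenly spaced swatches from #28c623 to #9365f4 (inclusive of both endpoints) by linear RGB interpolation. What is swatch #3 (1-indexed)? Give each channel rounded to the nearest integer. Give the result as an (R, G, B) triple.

With 8 swatches and endpoints inclusive, swatch 3 sits at t = (3 − 1)/(8 − 1) = 2/7 ≈ 0.2857.
#28c623 → (40, 198, 35); #9365f4 → (147, 101, 244).
R = 40 + 0.2857 × (147 − 40) = 70.57 → 71
G = 198 + 0.2857 × (101 − 198) = 170.287 → 170
B = 35 + 0.2857 × (244 − 35) = 94.711 → 95

(71, 170, 95)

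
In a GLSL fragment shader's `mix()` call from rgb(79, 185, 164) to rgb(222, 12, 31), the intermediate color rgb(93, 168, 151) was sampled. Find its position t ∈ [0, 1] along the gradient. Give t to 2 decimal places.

Invert the lerp on the G channel (largest span, 173): t = (168 − 185) / (12 − 185) = -17/-173 = 0.098266.
Check on R: (93 − 79)/(222 − 79) = 0.0979 ✓

0.10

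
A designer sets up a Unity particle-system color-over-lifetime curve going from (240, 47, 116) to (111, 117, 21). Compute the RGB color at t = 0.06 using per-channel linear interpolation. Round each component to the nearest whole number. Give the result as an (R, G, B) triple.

(232, 51, 110)

R = 240 + 0.06 × (111 − 240) = 240 + 0.06 × -129 = 232.26 → 232
G = 47 + 0.06 × (117 − 47) = 47 + 0.06 × 70 = 51.2 → 51
B = 116 + 0.06 × (21 − 116) = 116 + 0.06 × -95 = 110.3 → 110
So the blended color is (232, 51, 110), about #e8336e.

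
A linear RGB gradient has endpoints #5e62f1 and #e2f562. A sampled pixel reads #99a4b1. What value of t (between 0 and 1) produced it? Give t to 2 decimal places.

Invert the lerp on the G channel (largest span, 147): t = (164 − 98) / (245 − 98) = 66/147 = 0.44898.
Check on R: (153 − 94)/(226 − 94) = 0.447 ✓

0.45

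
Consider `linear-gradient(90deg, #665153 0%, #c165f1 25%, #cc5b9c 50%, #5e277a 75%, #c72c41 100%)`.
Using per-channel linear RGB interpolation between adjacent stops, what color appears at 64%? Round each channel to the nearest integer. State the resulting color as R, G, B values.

(142, 62, 137)

64% lies between the 50% and 75% stops, so the local fraction is t = (64 − 50)/(75 − 50) = 14/25 ≈ 0.56.
#cc5b9c → (204, 91, 156); #5e277a → (94, 39, 122).
R = 204 + 0.56 × (94 − 204) = 142.4 → 142
G = 91 + 0.56 × (39 − 91) = 61.88 → 62
B = 156 + 0.56 × (122 − 156) = 136.96 → 137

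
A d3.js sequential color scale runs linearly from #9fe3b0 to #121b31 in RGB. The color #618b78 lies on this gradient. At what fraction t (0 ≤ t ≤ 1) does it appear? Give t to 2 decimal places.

0.44

Invert the lerp on the G channel (largest span, 200): t = (139 − 227) / (27 − 227) = -88/-200 = 0.44.
Check on R: (97 − 159)/(18 − 159) = 0.4397 ✓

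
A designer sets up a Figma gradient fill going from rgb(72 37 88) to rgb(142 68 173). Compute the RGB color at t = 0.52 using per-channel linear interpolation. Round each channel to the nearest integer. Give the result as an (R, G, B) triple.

(108, 53, 132)

R = 72 + 0.52 × (142 − 72) = 72 + 0.52 × 70 = 108.4 → 108
G = 37 + 0.52 × (68 − 37) = 37 + 0.52 × 31 = 53.12 → 53
B = 88 + 0.52 × (173 − 88) = 88 + 0.52 × 85 = 132.2 → 132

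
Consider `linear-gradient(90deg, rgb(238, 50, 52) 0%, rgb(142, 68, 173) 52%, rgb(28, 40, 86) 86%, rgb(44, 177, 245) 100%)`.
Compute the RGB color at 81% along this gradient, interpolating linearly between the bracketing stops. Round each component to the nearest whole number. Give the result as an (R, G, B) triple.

81% lies between the 52% and 86% stops, so the local fraction is t = (81 − 52)/(86 − 52) = 29/34 ≈ 0.8529.
R = 142 + 0.8529 × (28 − 142) = 44.769 → 45
G = 68 + 0.8529 × (40 − 68) = 44.119 → 44
B = 173 + 0.8529 × (86 − 173) = 98.798 → 99

(45, 44, 99)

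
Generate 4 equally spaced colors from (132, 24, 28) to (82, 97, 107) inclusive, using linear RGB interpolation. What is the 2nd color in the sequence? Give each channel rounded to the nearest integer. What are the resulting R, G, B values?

With 4 swatches and endpoints inclusive, swatch 2 sits at t = (2 − 1)/(4 − 1) = 1/3 ≈ 0.3333.
R = 132 + 0.3333 × (82 − 132) = 115.335 → 115
G = 24 + 0.3333 × (97 − 24) = 48.331 → 48
B = 28 + 0.3333 × (107 − 28) = 54.331 → 54

(115, 48, 54)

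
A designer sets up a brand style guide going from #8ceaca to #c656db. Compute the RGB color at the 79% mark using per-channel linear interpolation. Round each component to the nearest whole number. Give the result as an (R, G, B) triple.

#8ceaca → (140, 234, 202); #c656db → (198, 86, 219).
79% corresponds to t = 0.79.
R = 140 + 0.79 × (198 − 140) = 140 + 0.79 × 58 = 185.82 → 186
G = 234 + 0.79 × (86 − 234) = 234 + 0.79 × -148 = 117.08 → 117
B = 202 + 0.79 × (219 − 202) = 202 + 0.79 × 17 = 215.43 → 215

(186, 117, 215)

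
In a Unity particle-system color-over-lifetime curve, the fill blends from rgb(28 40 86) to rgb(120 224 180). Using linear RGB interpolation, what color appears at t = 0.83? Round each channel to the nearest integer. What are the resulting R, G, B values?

R = 28 + 0.83 × (120 − 28) = 28 + 0.83 × 92 = 104.36 → 104
G = 40 + 0.83 × (224 − 40) = 40 + 0.83 × 184 = 192.72 → 193
B = 86 + 0.83 × (180 − 86) = 86 + 0.83 × 94 = 164.02 → 164

(104, 193, 164)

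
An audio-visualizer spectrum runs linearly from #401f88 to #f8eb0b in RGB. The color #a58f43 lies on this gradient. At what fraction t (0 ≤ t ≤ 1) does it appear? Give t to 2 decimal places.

Invert the lerp on the G channel (largest span, 204): t = (143 − 31) / (235 − 31) = 112/204 = 0.54902.
Check on R: (165 − 64)/(248 − 64) = 0.5489 ✓

0.55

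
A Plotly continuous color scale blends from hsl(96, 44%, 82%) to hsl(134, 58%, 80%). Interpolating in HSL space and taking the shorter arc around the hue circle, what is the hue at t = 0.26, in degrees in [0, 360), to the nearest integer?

Hue arc: Δh = 134 − 96 = 38° (|Δh| ≤ 180, already the shorter path).
H = 96 + 0.26 × (38) = 105.88 → 106°

106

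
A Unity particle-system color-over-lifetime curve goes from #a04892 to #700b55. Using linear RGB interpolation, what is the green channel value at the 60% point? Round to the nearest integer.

G₁ = 72 (from #a04892), G₂ = 11 (from #700b55).
G = 72 + 0.6 × (11 − 72) = 35.4 → 35

35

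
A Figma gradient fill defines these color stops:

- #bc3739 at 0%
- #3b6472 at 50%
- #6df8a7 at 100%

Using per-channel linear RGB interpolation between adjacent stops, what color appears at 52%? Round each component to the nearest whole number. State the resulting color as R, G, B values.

(61, 106, 116)

52% lies between the 50% and 100% stops, so the local fraction is t = (52 − 50)/(100 − 50) = 2/50 ≈ 0.04.
#3b6472 → (59, 100, 114); #6df8a7 → (109, 248, 167).
R = 59 + 0.04 × (109 − 59) = 61 → 61
G = 100 + 0.04 × (248 − 100) = 105.92 → 106
B = 114 + 0.04 × (167 − 114) = 116.12 → 116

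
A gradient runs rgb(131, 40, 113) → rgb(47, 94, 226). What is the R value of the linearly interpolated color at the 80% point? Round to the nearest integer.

64

R = 131 + 0.8 × (47 − 131) = 63.8 → 64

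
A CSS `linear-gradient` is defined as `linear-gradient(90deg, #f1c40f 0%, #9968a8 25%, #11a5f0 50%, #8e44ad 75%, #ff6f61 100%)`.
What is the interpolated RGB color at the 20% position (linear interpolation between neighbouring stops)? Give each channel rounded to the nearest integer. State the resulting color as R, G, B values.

20% lies between the 0% and 25% stops, so the local fraction is t = (20 − 0)/(25 − 0) = 20/25 ≈ 0.8.
#f1c40f → (241, 196, 15); #9968a8 → (153, 104, 168).
R = 241 + 0.8 × (153 − 241) = 170.6 → 171
G = 196 + 0.8 × (104 − 196) = 122.4 → 122
B = 15 + 0.8 × (168 − 15) = 137.4 → 137

(171, 122, 137)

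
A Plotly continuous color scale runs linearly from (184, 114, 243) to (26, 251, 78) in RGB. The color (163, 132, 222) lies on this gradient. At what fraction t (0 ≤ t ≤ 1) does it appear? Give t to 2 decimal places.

0.13

Invert the lerp on the B channel (largest span, 165): t = (222 − 243) / (78 − 243) = -21/-165 = 0.12727.
Check on R: (163 − 184)/(26 − 184) = 0.1329 ✓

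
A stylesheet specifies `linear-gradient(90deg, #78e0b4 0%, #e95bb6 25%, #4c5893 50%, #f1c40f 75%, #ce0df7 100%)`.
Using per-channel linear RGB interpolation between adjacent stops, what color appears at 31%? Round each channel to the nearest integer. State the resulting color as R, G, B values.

31% lies between the 25% and 50% stops, so the local fraction is t = (31 − 25)/(50 − 25) = 6/25 ≈ 0.24.
#e95bb6 → (233, 91, 182); #4c5893 → (76, 88, 147).
R = 233 + 0.24 × (76 − 233) = 195.32 → 195
G = 91 + 0.24 × (88 − 91) = 90.28 → 90
B = 182 + 0.24 × (147 − 182) = 173.6 → 174

(195, 90, 174)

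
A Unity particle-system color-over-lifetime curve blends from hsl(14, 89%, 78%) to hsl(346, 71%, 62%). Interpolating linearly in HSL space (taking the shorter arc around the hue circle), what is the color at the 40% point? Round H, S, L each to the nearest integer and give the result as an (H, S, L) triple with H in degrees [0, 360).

Hue: 346 − 14 = 332°, but |332| > 180 so the shorter arc goes the other way: Δh = 332 − 360 = -28°.
H = 14 + 0.4 × (-28) = 2.8 → 3°
S = 89 + 0.4 × (71 − 89) = 81.8 → 82%
L = 78 + 0.4 × (62 − 78) = 71.6 → 72%

(3, 82, 72)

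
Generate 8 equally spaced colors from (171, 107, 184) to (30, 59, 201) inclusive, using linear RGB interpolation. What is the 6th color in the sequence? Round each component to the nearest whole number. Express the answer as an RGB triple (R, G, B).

With 8 swatches and endpoints inclusive, swatch 6 sits at t = (6 − 1)/(8 − 1) = 5/7 ≈ 0.7143.
R = 171 + 0.7143 × (30 − 171) = 70.284 → 70
G = 107 + 0.7143 × (59 − 107) = 72.714 → 73
B = 184 + 0.7143 × (201 − 184) = 196.143 → 196

(70, 73, 196)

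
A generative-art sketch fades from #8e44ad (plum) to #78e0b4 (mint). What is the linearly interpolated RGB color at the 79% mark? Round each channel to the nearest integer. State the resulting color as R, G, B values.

#8e44ad → (142, 68, 173); #78e0b4 → (120, 224, 180).
79% corresponds to t = 0.79.
R = 142 + 0.79 × (120 − 142) = 142 + 0.79 × -22 = 124.62 → 125
G = 68 + 0.79 × (224 − 68) = 68 + 0.79 × 156 = 191.24 → 191
B = 173 + 0.79 × (180 − 173) = 173 + 0.79 × 7 = 178.53 → 179

(125, 191, 179)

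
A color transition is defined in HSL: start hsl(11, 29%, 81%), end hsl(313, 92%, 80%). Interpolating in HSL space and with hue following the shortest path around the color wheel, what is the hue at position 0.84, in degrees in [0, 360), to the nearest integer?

Hue: 313 − 11 = 302°, but |302| > 180 so the shorter arc goes the other way: Δh = 302 − 360 = -58°.
H = 11 + 0.84 × (-58) = -37.72 → -38 → -38 mod 360 = 322°

322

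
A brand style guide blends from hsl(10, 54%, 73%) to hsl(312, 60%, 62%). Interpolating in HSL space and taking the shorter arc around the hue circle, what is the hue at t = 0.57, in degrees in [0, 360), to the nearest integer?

337

Hue: 312 − 10 = 302°, but |302| > 180 so the shorter arc goes the other way: Δh = 302 − 360 = -58°.
H = 10 + 0.57 × (-58) = -23.06 → -23 → -23 mod 360 = 337°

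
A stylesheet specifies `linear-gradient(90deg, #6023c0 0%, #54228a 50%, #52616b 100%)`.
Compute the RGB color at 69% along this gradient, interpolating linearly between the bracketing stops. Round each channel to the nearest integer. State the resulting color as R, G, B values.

(83, 58, 126)

69% lies between the 50% and 100% stops, so the local fraction is t = (69 − 50)/(100 − 50) = 19/50 ≈ 0.38.
#54228a → (84, 34, 138); #52616b → (82, 97, 107).
R = 84 + 0.38 × (82 − 84) = 83.24 → 83
G = 34 + 0.38 × (97 − 34) = 57.94 → 58
B = 138 + 0.38 × (107 − 138) = 126.22 → 126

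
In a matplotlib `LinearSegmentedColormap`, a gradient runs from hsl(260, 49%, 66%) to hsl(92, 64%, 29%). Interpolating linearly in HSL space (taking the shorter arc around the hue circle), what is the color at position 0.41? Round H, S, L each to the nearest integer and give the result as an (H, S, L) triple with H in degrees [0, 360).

(191, 55, 51)

Hue arc: Δh = 92 − 260 = -168° (|Δh| ≤ 180, already the shorter path).
H = 260 + 0.41 × (-168) = 191.12 → 191°
S = 49 + 0.41 × (64 − 49) = 55.15 → 55%
L = 66 + 0.41 × (29 − 66) = 50.83 → 51%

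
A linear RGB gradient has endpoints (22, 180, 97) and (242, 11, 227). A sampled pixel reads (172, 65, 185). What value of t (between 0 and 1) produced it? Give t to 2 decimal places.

Invert the lerp on the R channel (largest span, 220): t = (172 − 22) / (242 − 22) = 150/220 = 0.68182.
Check on G: (65 − 180)/(11 − 180) = 0.6805 ✓

0.68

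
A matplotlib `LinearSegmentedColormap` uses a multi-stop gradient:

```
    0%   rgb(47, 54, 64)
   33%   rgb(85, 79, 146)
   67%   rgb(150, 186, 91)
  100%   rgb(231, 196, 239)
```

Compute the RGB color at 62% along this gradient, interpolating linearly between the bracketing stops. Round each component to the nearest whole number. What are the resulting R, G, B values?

62% lies between the 33% and 67% stops, so the local fraction is t = (62 − 33)/(67 − 33) = 29/34 ≈ 0.8529.
R = 85 + 0.8529 × (150 − 85) = 140.439 → 140
G = 79 + 0.8529 × (186 − 79) = 170.26 → 170
B = 146 + 0.8529 × (91 − 146) = 99.09 → 99

(140, 170, 99)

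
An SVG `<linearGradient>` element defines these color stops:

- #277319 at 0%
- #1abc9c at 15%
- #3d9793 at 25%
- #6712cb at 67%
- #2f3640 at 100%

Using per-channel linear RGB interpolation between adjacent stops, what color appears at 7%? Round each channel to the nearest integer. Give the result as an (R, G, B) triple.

7% lies between the 0% and 15% stops, so the local fraction is t = (7 − 0)/(15 − 0) = 7/15 ≈ 0.4667.
#277319 → (39, 115, 25); #1abc9c → (26, 188, 156).
R = 39 + 0.4667 × (26 − 39) = 32.933 → 33
G = 115 + 0.4667 × (188 − 115) = 149.069 → 149
B = 25 + 0.4667 × (156 − 25) = 86.138 → 86

(33, 149, 86)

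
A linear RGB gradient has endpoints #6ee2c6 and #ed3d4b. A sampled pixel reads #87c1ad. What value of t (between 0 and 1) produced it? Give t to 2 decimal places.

Invert the lerp on the G channel (largest span, 165): t = (193 − 226) / (61 − 226) = -33/-165 = 0.2.
Check on R: (135 − 110)/(237 − 110) = 0.1969 ✓

0.20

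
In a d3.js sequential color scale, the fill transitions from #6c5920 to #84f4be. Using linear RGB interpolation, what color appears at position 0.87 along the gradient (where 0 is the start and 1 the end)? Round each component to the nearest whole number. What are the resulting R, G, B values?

(129, 224, 169)

#6c5920 → (108, 89, 32); #84f4be → (132, 244, 190).
R = 108 + 0.87 × (132 − 108) = 108 + 0.87 × 24 = 128.88 → 129
G = 89 + 0.87 × (244 − 89) = 89 + 0.87 × 155 = 223.85 → 224
B = 32 + 0.87 × (190 − 32) = 32 + 0.87 × 158 = 169.46 → 169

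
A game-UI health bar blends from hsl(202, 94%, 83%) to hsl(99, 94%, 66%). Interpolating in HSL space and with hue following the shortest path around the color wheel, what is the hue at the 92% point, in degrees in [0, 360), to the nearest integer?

107

Hue arc: Δh = 99 − 202 = -103° (|Δh| ≤ 180, already the shorter path).
H = 202 + 0.92 × (-103) = 107.24 → 107°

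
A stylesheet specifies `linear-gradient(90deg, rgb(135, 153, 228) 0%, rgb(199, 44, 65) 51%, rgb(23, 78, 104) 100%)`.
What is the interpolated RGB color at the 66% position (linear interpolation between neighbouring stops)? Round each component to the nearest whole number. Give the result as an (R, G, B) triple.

(145, 54, 77)

66% lies between the 51% and 100% stops, so the local fraction is t = (66 − 51)/(100 − 51) = 15/49 ≈ 0.3061.
R = 199 + 0.3061 × (23 − 199) = 145.126 → 145
G = 44 + 0.3061 × (78 − 44) = 54.407 → 54
B = 65 + 0.3061 × (104 − 65) = 76.938 → 77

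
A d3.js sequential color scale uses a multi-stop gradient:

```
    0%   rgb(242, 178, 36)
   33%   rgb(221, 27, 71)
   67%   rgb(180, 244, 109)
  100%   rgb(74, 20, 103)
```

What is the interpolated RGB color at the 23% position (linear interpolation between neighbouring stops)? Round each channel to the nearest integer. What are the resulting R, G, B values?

(227, 73, 60)

23% lies between the 0% and 33% stops, so the local fraction is t = (23 − 0)/(33 − 0) = 23/33 ≈ 0.697.
R = 242 + 0.697 × (221 − 242) = 227.363 → 227
G = 178 + 0.697 × (27 − 178) = 72.753 → 73
B = 36 + 0.697 × (71 − 36) = 60.395 → 60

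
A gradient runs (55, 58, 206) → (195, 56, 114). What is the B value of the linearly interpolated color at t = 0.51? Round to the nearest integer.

B = 206 + 0.51 × (114 − 206) = 159.08 → 159

159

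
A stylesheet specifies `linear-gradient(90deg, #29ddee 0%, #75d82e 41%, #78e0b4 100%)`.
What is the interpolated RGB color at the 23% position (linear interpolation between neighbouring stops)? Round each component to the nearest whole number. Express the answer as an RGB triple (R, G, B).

(84, 218, 130)

23% lies between the 0% and 41% stops, so the local fraction is t = (23 − 0)/(41 − 0) = 23/41 ≈ 0.561.
#29ddee → (41, 221, 238); #75d82e → (117, 216, 46).
R = 41 + 0.561 × (117 − 41) = 83.636 → 84
G = 221 + 0.561 × (216 − 221) = 218.195 → 218
B = 238 + 0.561 × (46 − 238) = 130.288 → 130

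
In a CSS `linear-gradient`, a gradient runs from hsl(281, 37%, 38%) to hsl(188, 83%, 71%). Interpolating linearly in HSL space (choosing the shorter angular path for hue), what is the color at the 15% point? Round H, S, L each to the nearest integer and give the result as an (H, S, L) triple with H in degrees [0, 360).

Hue arc: Δh = 188 − 281 = -93° (|Δh| ≤ 180, already the shorter path).
H = 281 + 0.15 × (-93) = 267.05 → 267°
S = 37 + 0.15 × (83 − 37) = 43.9 → 44%
L = 38 + 0.15 × (71 − 38) = 42.95 → 43%

(267, 44, 43)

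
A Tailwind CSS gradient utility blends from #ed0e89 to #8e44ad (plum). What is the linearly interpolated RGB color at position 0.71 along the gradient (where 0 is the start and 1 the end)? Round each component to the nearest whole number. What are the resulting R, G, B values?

#ed0e89 → (237, 14, 137); #8e44ad → (142, 68, 173).
R = 237 + 0.71 × (142 − 237) = 237 + 0.71 × -95 = 169.55 → 170
G = 14 + 0.71 × (68 − 14) = 14 + 0.71 × 54 = 52.34 → 52
B = 137 + 0.71 × (173 − 137) = 137 + 0.71 × 36 = 162.56 → 163
So the blended color is (170, 52, 163), about #aa34a3.

(170, 52, 163)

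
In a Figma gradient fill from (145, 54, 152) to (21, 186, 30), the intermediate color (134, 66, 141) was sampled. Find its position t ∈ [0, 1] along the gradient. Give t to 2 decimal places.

Invert the lerp on the G channel (largest span, 132): t = (66 − 54) / (186 − 54) = 12/132 = 0.090909.
Check on R: (134 − 145)/(21 − 145) = 0.08871 ✓

0.09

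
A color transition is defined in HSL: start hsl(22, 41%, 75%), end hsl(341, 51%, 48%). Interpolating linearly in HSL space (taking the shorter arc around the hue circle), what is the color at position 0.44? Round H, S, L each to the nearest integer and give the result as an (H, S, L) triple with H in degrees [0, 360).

(4, 45, 63)

Hue: 341 − 22 = 319°, but |319| > 180 so the shorter arc goes the other way: Δh = 319 − 360 = -41°.
H = 22 + 0.44 × (-41) = 3.96 → 4°
S = 41 + 0.44 × (51 − 41) = 45.4 → 45%
L = 75 + 0.44 × (48 − 75) = 63.12 → 63%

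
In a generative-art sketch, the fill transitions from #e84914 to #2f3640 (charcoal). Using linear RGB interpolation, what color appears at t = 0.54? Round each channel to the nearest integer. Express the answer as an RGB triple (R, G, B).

#e84914 → (232, 73, 20); #2f3640 → (47, 54, 64).
R = 232 + 0.54 × (47 − 232) = 232 + 0.54 × -185 = 132.1 → 132
G = 73 + 0.54 × (54 − 73) = 73 + 0.54 × -19 = 62.74 → 63
B = 20 + 0.54 × (64 − 20) = 20 + 0.54 × 44 = 43.76 → 44

(132, 63, 44)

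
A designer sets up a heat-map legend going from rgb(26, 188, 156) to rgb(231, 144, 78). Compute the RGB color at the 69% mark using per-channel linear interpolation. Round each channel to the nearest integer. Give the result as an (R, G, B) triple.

69% corresponds to t = 0.69.
R = 26 + 0.69 × (231 − 26) = 26 + 0.69 × 205 = 167.45 → 167
G = 188 + 0.69 × (144 − 188) = 188 + 0.69 × -44 = 157.64 → 158
B = 156 + 0.69 × (78 − 156) = 156 + 0.69 × -78 = 102.18 → 102
So the blended color is (167, 158, 102), about #a79e66.

(167, 158, 102)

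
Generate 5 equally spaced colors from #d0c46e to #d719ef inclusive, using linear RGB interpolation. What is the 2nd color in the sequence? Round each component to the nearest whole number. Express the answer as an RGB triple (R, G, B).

(210, 153, 142)

With 5 swatches and endpoints inclusive, swatch 2 sits at t = (2 − 1)/(5 − 1) = 1/4 ≈ 0.25.
#d0c46e → (208, 196, 110); #d719ef → (215, 25, 239).
R = 208 + 0.25 × (215 − 208) = 209.75 → 210
G = 196 + 0.25 × (25 − 196) = 153.25 → 153
B = 110 + 0.25 × (239 − 110) = 142.25 → 142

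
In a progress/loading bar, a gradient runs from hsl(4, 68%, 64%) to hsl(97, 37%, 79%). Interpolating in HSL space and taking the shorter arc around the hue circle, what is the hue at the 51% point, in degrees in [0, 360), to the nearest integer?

51

Hue arc: Δh = 97 − 4 = 93° (|Δh| ≤ 180, already the shorter path).
H = 4 + 0.51 × (93) = 51.43 → 51°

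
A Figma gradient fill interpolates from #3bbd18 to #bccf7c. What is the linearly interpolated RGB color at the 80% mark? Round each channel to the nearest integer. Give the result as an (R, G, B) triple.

(162, 203, 104)

#3bbd18 → (59, 189, 24); #bccf7c → (188, 207, 124).
80% corresponds to t = 0.8.
R = 59 + 0.8 × (188 − 59) = 59 + 0.8 × 129 = 162.2 → 162
G = 189 + 0.8 × (207 − 189) = 189 + 0.8 × 18 = 203.4 → 203
B = 24 + 0.8 × (124 − 24) = 24 + 0.8 × 100 = 104 → 104
So the blended color is (162, 203, 104), about #a2cb68.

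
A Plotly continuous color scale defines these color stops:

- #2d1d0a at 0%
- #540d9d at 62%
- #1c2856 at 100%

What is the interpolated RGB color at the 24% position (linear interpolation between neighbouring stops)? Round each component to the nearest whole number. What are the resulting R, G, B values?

24% lies between the 0% and 62% stops, so the local fraction is t = (24 − 0)/(62 − 0) = 24/62 ≈ 0.3871.
#2d1d0a → (45, 29, 10); #540d9d → (84, 13, 157).
R = 45 + 0.3871 × (84 − 45) = 60.097 → 60
G = 29 + 0.3871 × (13 − 29) = 22.806 → 23
B = 10 + 0.3871 × (157 − 10) = 66.904 → 67

(60, 23, 67)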